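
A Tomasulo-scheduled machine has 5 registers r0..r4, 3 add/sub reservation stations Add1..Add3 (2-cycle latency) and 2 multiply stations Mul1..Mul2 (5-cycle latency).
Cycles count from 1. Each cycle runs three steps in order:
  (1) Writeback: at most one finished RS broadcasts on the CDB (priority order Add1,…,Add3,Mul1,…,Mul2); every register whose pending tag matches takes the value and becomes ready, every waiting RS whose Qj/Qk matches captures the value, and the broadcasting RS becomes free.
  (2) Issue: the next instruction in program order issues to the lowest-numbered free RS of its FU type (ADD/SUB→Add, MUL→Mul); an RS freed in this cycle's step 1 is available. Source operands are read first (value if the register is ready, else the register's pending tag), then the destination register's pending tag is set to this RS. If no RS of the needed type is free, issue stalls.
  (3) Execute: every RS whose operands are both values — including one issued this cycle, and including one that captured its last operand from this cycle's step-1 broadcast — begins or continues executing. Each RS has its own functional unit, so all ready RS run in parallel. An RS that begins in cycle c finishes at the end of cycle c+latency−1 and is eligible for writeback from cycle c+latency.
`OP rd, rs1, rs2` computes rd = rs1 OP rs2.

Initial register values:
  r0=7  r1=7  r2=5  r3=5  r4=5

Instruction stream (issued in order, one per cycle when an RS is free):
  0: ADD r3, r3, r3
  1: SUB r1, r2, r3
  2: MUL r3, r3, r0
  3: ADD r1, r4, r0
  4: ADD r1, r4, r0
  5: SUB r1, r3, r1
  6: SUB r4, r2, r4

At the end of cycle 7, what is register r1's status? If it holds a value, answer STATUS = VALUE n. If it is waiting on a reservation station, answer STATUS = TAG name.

cycle 1: issue ADD r3<-Add1 // r0:7,r1:7,r2:5,r3:Add1,r4:5
cycle 2: issue SUB r1<-Add2 // r0:7,r1:Add2,r2:5,r3:Add1,r4:5
cycle 3: CDB Add1=10; issue MUL r3<-Mul1 // r0:7,r1:Add2,r2:5,r3:Mul1,r4:5
cycle 4: issue ADD r1<-Add1 // r0:7,r1:Add1,r2:5,r3:Mul1,r4:5
cycle 5: CDB Add2=-5; issue ADD r1<-Add2 // r0:7,r1:Add2,r2:5,r3:Mul1,r4:5
cycle 6: CDB Add1=12; issue SUB r1<-Add1 // r0:7,r1:Add1,r2:5,r3:Mul1,r4:5
cycle 7: CDB Add2=12; issue SUB r4<-Add2 // r0:7,r1:Add1,r2:5,r3:Mul1,r4:Add2

STATUS = TAG Add1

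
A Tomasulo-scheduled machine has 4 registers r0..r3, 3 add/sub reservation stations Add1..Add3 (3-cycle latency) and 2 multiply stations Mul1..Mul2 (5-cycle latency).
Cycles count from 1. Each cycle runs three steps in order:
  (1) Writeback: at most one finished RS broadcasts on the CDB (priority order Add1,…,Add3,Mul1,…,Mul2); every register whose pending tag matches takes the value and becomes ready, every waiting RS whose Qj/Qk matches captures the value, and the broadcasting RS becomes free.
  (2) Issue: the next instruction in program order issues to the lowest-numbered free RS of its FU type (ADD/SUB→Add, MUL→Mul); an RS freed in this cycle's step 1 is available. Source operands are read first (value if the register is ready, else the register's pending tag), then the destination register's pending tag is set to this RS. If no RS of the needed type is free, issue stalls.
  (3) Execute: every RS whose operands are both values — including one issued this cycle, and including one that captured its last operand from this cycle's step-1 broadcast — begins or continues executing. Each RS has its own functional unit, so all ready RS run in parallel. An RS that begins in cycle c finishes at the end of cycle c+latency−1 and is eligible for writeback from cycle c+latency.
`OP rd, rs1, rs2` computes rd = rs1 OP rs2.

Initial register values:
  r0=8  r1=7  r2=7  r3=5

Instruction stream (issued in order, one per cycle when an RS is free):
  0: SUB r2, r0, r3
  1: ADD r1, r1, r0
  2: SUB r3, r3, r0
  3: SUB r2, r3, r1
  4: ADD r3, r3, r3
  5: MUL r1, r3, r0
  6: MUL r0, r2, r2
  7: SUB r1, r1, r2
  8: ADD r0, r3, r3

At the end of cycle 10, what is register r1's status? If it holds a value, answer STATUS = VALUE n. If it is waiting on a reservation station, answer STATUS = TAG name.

STATUS = TAG Add3

c1: issue SUB r2<-Add1 | r0:8,r1:7,r2:Add1,r3:5
c2: issue ADD r1<-Add2 | r0:8,r1:Add2,r2:Add1,r3:5
c3: issue SUB r3<-Add3 | r0:8,r1:Add2,r2:Add1,r3:Add3
c4: CDB Add1=3; issue SUB r2<-Add1 | r0:8,r1:Add2,r2:Add1,r3:Add3
c5: CDB Add2=15; issue ADD r3<-Add2 | r0:8,r1:15,r2:Add1,r3:Add2
c6: CDB Add3=-3; issue MUL r1<-Mul1 | r0:8,r1:Mul1,r2:Add1,r3:Add2
c7: issue MUL r0<-Mul2 | r0:Mul2,r1:Mul1,r2:Add1,r3:Add2
c8: issue SUB r1<-Add3 | r0:Mul2,r1:Add3,r2:Add1,r3:Add2
c9: CDB Add1=-18; issue ADD r0<-Add1 | r0:Add1,r1:Add3,r2:-18,r3:Add2
c10: CDB Add2=-6 | r0:Add1,r1:Add3,r2:-18,r3:-6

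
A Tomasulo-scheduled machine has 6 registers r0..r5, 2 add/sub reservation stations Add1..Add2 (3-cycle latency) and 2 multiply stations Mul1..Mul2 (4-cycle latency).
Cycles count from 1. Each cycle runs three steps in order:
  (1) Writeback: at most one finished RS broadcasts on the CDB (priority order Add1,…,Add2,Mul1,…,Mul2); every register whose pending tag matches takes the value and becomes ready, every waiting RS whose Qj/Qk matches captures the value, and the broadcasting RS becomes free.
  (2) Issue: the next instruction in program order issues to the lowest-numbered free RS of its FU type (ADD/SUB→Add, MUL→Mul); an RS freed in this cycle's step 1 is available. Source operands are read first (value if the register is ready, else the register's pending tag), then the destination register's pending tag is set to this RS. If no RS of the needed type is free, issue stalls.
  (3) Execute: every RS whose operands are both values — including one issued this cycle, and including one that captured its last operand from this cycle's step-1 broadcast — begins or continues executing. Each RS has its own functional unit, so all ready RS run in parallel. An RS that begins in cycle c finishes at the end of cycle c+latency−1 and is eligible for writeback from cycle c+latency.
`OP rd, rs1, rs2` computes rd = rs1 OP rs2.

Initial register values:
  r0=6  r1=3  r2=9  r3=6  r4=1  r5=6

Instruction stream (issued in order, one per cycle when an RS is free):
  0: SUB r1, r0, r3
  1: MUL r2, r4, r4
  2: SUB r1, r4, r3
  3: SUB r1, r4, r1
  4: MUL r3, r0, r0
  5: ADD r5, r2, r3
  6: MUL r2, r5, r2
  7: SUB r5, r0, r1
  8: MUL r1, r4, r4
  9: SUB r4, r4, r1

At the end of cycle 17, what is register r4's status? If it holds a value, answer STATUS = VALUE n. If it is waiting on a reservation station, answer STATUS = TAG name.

STATUS = VALUE 0

  c1: issue SUB r1<-Add1  regs: r0:6,r1:Add1,r2:9,r3:6,r4:1,r5:6
  c2: issue MUL r2<-Mul1  regs: r0:6,r1:Add1,r2:Mul1,r3:6,r4:1,r5:6
  c3: issue SUB r1<-Add2  regs: r0:6,r1:Add2,r2:Mul1,r3:6,r4:1,r5:6
  c4: CDB Add1=0; issue SUB r1<-Add1  regs: r0:6,r1:Add1,r2:Mul1,r3:6,r4:1,r5:6
  c5: issue MUL r3<-Mul2  regs: r0:6,r1:Add1,r2:Mul1,r3:Mul2,r4:1,r5:6
  c6: CDB Add2=-5; issue ADD r5<-Add2  regs: r0:6,r1:Add1,r2:Mul1,r3:Mul2,r4:1,r5:Add2
  c7: CDB Mul1=1; issue MUL r2<-Mul1  regs: r0:6,r1:Add1,r2:Mul1,r3:Mul2,r4:1,r5:Add2
  c8: stall  regs: r0:6,r1:Add1,r2:Mul1,r3:Mul2,r4:1,r5:Add2
  c9: CDB Add1=6; issue SUB r5<-Add1  regs: r0:6,r1:6,r2:Mul1,r3:Mul2,r4:1,r5:Add1
  c10: CDB Mul2=36; issue MUL r1<-Mul2  regs: r0:6,r1:Mul2,r2:Mul1,r3:36,r4:1,r5:Add1
  c11: stall  regs: r0:6,r1:Mul2,r2:Mul1,r3:36,r4:1,r5:Add1
  c12: CDB Add1=0; issue SUB r4<-Add1  regs: r0:6,r1:Mul2,r2:Mul1,r3:36,r4:Add1,r5:0
  c13: CDB Add2=37  regs: r0:6,r1:Mul2,r2:Mul1,r3:36,r4:Add1,r5:0
  c14: CDB Mul2=1  regs: r0:6,r1:1,r2:Mul1,r3:36,r4:Add1,r5:0
  c15: -  regs: r0:6,r1:1,r2:Mul1,r3:36,r4:Add1,r5:0
  c16: -  regs: r0:6,r1:1,r2:Mul1,r3:36,r4:Add1,r5:0
  c17: CDB Add1=0  regs: r0:6,r1:1,r2:Mul1,r3:36,r4:0,r5:0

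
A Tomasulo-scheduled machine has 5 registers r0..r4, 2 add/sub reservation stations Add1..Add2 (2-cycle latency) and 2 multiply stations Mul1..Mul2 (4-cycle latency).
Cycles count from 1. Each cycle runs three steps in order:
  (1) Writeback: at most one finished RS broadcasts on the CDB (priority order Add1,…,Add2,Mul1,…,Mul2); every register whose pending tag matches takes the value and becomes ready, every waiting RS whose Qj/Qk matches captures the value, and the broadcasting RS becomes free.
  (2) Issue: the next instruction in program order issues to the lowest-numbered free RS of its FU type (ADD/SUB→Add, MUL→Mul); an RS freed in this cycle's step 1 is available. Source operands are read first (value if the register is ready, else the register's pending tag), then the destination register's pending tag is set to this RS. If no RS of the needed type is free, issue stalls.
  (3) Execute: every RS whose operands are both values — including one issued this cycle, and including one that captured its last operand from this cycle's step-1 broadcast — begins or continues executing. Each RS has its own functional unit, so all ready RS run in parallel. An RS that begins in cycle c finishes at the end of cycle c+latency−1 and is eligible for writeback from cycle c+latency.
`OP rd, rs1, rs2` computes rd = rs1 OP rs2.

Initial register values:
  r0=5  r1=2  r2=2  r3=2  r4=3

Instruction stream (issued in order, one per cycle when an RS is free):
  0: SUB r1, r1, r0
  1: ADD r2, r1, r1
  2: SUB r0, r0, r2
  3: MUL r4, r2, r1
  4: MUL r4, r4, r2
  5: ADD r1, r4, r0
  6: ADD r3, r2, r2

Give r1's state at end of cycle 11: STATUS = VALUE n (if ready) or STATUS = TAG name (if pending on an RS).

STATUS = TAG Add2

cycle 1: issue SUB r1<-Add1 // r0:5,r1:Add1,r2:2,r3:2,r4:3
cycle 2: issue ADD r2<-Add2 // r0:5,r1:Add1,r2:Add2,r3:2,r4:3
cycle 3: CDB Add1=-3; issue SUB r0<-Add1 // r0:Add1,r1:-3,r2:Add2,r3:2,r4:3
cycle 4: issue MUL r4<-Mul1 // r0:Add1,r1:-3,r2:Add2,r3:2,r4:Mul1
cycle 5: CDB Add2=-6; issue MUL r4<-Mul2 // r0:Add1,r1:-3,r2:-6,r3:2,r4:Mul2
cycle 6: issue ADD r1<-Add2 // r0:Add1,r1:Add2,r2:-6,r3:2,r4:Mul2
cycle 7: CDB Add1=11; issue ADD r3<-Add1 // r0:11,r1:Add2,r2:-6,r3:Add1,r4:Mul2
cycle 8: - // r0:11,r1:Add2,r2:-6,r3:Add1,r4:Mul2
cycle 9: CDB Add1=-12 // r0:11,r1:Add2,r2:-6,r3:-12,r4:Mul2
cycle 10: CDB Mul1=18 // r0:11,r1:Add2,r2:-6,r3:-12,r4:Mul2
cycle 11: - // r0:11,r1:Add2,r2:-6,r3:-12,r4:Mul2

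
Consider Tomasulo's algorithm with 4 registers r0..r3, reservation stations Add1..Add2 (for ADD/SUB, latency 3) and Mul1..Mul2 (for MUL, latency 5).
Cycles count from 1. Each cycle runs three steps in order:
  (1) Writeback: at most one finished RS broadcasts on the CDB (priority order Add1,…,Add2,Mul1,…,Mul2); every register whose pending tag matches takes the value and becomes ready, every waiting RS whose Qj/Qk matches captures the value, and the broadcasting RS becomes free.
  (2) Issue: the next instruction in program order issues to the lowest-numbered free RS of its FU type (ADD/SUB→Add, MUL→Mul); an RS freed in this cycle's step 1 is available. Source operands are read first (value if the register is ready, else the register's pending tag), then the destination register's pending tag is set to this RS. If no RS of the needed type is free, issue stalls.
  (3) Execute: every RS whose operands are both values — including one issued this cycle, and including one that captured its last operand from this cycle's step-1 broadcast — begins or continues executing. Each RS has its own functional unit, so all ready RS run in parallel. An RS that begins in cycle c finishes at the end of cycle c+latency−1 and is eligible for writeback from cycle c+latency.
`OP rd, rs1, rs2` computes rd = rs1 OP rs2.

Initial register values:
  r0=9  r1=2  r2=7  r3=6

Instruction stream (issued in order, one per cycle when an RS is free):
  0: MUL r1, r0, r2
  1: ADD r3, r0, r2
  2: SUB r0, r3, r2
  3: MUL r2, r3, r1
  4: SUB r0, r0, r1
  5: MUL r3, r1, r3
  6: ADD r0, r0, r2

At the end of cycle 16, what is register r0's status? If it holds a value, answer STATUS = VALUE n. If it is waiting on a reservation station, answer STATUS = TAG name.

STATUS = VALUE 954

c1: issue MUL r1<-Mul1 | r0:9,r1:Mul1,r2:7,r3:6
c2: issue ADD r3<-Add1 | r0:9,r1:Mul1,r2:7,r3:Add1
c3: issue SUB r0<-Add2 | r0:Add2,r1:Mul1,r2:7,r3:Add1
c4: issue MUL r2<-Mul2 | r0:Add2,r1:Mul1,r2:Mul2,r3:Add1
c5: CDB Add1=16; issue SUB r0<-Add1 | r0:Add1,r1:Mul1,r2:Mul2,r3:16
c6: CDB Mul1=63; issue MUL r3<-Mul1 | r0:Add1,r1:63,r2:Mul2,r3:Mul1
c7: stall | r0:Add1,r1:63,r2:Mul2,r3:Mul1
c8: CDB Add2=9; issue ADD r0<-Add2 | r0:Add2,r1:63,r2:Mul2,r3:Mul1
c9: - | r0:Add2,r1:63,r2:Mul2,r3:Mul1
c10: - | r0:Add2,r1:63,r2:Mul2,r3:Mul1
c11: CDB Add1=-54 | r0:Add2,r1:63,r2:Mul2,r3:Mul1
c12: CDB Mul1=1008 | r0:Add2,r1:63,r2:Mul2,r3:1008
c13: CDB Mul2=1008 | r0:Add2,r1:63,r2:1008,r3:1008
c14: - | r0:Add2,r1:63,r2:1008,r3:1008
c15: - | r0:Add2,r1:63,r2:1008,r3:1008
c16: CDB Add2=954 | r0:954,r1:63,r2:1008,r3:1008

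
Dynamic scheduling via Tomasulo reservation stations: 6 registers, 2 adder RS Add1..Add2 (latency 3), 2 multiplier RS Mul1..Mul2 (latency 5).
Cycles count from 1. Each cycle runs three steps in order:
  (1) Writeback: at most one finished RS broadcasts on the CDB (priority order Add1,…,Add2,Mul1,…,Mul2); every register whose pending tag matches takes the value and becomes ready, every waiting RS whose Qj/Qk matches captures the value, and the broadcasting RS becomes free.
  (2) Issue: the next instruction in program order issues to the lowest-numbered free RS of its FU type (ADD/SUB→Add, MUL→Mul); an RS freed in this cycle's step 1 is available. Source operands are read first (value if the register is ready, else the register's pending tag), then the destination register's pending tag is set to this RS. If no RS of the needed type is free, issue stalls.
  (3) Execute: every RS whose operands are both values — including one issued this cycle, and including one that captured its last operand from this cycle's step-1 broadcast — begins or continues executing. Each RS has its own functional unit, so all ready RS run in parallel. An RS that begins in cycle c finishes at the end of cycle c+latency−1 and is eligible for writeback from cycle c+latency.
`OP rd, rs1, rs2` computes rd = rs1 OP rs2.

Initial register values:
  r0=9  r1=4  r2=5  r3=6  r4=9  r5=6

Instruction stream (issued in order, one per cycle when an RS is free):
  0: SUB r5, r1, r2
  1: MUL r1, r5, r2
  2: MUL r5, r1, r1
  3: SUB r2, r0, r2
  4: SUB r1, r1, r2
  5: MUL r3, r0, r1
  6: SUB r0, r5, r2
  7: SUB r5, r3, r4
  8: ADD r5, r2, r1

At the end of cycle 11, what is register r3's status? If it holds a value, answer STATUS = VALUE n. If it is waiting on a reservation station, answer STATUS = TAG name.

cycle 1: issue SUB r5<-Add1 // r0:9,r1:4,r2:5,r3:6,r4:9,r5:Add1
cycle 2: issue MUL r1<-Mul1 // r0:9,r1:Mul1,r2:5,r3:6,r4:9,r5:Add1
cycle 3: issue MUL r5<-Mul2 // r0:9,r1:Mul1,r2:5,r3:6,r4:9,r5:Mul2
cycle 4: CDB Add1=-1; issue SUB r2<-Add1 // r0:9,r1:Mul1,r2:Add1,r3:6,r4:9,r5:Mul2
cycle 5: issue SUB r1<-Add2 // r0:9,r1:Add2,r2:Add1,r3:6,r4:9,r5:Mul2
cycle 6: stall // r0:9,r1:Add2,r2:Add1,r3:6,r4:9,r5:Mul2
cycle 7: CDB Add1=4; stall // r0:9,r1:Add2,r2:4,r3:6,r4:9,r5:Mul2
cycle 8: stall // r0:9,r1:Add2,r2:4,r3:6,r4:9,r5:Mul2
cycle 9: CDB Mul1=-5; issue MUL r3<-Mul1 // r0:9,r1:Add2,r2:4,r3:Mul1,r4:9,r5:Mul2
cycle 10: issue SUB r0<-Add1 // r0:Add1,r1:Add2,r2:4,r3:Mul1,r4:9,r5:Mul2
cycle 11: stall // r0:Add1,r1:Add2,r2:4,r3:Mul1,r4:9,r5:Mul2

STATUS = TAG Mul1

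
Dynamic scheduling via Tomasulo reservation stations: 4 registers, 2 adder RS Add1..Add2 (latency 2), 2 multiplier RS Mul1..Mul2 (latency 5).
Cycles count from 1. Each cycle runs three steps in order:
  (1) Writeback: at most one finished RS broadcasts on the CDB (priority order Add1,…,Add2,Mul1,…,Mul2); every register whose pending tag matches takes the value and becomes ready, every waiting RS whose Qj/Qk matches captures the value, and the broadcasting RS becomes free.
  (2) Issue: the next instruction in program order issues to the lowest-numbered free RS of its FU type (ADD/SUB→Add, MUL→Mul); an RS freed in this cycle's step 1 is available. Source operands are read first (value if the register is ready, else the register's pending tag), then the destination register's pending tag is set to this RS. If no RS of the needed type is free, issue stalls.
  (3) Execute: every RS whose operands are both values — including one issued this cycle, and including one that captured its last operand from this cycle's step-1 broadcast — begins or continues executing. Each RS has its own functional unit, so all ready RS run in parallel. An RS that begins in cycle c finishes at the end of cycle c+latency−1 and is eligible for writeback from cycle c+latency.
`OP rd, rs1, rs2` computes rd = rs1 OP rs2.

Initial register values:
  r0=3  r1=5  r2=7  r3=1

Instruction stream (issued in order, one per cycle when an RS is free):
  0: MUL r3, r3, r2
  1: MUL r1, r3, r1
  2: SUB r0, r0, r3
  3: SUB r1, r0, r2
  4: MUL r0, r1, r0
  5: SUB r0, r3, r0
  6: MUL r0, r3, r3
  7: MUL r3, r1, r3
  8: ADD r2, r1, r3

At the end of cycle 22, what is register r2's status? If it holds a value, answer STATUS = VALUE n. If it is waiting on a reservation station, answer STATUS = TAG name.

c1: issue MUL r3<-Mul1 | r0:3,r1:5,r2:7,r3:Mul1
c2: issue MUL r1<-Mul2 | r0:3,r1:Mul2,r2:7,r3:Mul1
c3: issue SUB r0<-Add1 | r0:Add1,r1:Mul2,r2:7,r3:Mul1
c4: issue SUB r1<-Add2 | r0:Add1,r1:Add2,r2:7,r3:Mul1
c5: stall | r0:Add1,r1:Add2,r2:7,r3:Mul1
c6: CDB Mul1=7; issue MUL r0<-Mul1 | r0:Mul1,r1:Add2,r2:7,r3:7
c7: stall | r0:Mul1,r1:Add2,r2:7,r3:7
c8: CDB Add1=-4; issue SUB r0<-Add1 | r0:Add1,r1:Add2,r2:7,r3:7
c9: stall | r0:Add1,r1:Add2,r2:7,r3:7
c10: CDB Add2=-11; stall | r0:Add1,r1:-11,r2:7,r3:7
c11: CDB Mul2=35; issue MUL r0<-Mul2 | r0:Mul2,r1:-11,r2:7,r3:7
c12: stall | r0:Mul2,r1:-11,r2:7,r3:7
c13: stall | r0:Mul2,r1:-11,r2:7,r3:7
c14: stall | r0:Mul2,r1:-11,r2:7,r3:7
c15: CDB Mul1=44; issue MUL r3<-Mul1 | r0:Mul2,r1:-11,r2:7,r3:Mul1
c16: CDB Mul2=49; issue ADD r2<-Add2 | r0:49,r1:-11,r2:Add2,r3:Mul1
c17: CDB Add1=-37 | r0:49,r1:-11,r2:Add2,r3:Mul1
c18: - | r0:49,r1:-11,r2:Add2,r3:Mul1
c19: - | r0:49,r1:-11,r2:Add2,r3:Mul1
c20: CDB Mul1=-77 | r0:49,r1:-11,r2:Add2,r3:-77
c21: - | r0:49,r1:-11,r2:Add2,r3:-77
c22: CDB Add2=-88 | r0:49,r1:-11,r2:-88,r3:-77

STATUS = VALUE -88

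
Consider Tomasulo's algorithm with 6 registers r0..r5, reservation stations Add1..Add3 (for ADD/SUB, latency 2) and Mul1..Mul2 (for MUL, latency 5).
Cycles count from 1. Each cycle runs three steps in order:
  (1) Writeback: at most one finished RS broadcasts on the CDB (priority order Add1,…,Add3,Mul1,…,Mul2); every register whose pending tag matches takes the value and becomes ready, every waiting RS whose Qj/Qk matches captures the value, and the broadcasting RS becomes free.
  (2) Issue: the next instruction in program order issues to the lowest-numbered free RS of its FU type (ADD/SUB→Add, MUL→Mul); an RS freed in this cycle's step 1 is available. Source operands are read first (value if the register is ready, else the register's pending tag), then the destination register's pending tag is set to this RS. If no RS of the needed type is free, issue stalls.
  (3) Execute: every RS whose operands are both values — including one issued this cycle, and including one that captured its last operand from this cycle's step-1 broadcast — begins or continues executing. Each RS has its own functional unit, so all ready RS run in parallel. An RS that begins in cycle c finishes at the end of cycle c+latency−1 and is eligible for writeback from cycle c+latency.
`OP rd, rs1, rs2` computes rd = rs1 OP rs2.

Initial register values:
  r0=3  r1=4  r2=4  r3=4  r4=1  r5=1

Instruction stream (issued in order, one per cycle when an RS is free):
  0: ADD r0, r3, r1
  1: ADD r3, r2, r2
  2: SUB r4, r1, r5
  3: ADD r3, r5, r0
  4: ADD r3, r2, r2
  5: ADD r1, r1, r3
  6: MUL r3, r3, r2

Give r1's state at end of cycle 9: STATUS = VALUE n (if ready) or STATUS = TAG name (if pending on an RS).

STATUS = VALUE 12

cycle 1: issue ADD r0<-Add1 // r0:Add1,r1:4,r2:4,r3:4,r4:1,r5:1
cycle 2: issue ADD r3<-Add2 // r0:Add1,r1:4,r2:4,r3:Add2,r4:1,r5:1
cycle 3: CDB Add1=8; issue SUB r4<-Add1 // r0:8,r1:4,r2:4,r3:Add2,r4:Add1,r5:1
cycle 4: CDB Add2=8; issue ADD r3<-Add2 // r0:8,r1:4,r2:4,r3:Add2,r4:Add1,r5:1
cycle 5: CDB Add1=3; issue ADD r3<-Add1 // r0:8,r1:4,r2:4,r3:Add1,r4:3,r5:1
cycle 6: CDB Add2=9; issue ADD r1<-Add2 // r0:8,r1:Add2,r2:4,r3:Add1,r4:3,r5:1
cycle 7: CDB Add1=8; issue MUL r3<-Mul1 // r0:8,r1:Add2,r2:4,r3:Mul1,r4:3,r5:1
cycle 8: - // r0:8,r1:Add2,r2:4,r3:Mul1,r4:3,r5:1
cycle 9: CDB Add2=12 // r0:8,r1:12,r2:4,r3:Mul1,r4:3,r5:1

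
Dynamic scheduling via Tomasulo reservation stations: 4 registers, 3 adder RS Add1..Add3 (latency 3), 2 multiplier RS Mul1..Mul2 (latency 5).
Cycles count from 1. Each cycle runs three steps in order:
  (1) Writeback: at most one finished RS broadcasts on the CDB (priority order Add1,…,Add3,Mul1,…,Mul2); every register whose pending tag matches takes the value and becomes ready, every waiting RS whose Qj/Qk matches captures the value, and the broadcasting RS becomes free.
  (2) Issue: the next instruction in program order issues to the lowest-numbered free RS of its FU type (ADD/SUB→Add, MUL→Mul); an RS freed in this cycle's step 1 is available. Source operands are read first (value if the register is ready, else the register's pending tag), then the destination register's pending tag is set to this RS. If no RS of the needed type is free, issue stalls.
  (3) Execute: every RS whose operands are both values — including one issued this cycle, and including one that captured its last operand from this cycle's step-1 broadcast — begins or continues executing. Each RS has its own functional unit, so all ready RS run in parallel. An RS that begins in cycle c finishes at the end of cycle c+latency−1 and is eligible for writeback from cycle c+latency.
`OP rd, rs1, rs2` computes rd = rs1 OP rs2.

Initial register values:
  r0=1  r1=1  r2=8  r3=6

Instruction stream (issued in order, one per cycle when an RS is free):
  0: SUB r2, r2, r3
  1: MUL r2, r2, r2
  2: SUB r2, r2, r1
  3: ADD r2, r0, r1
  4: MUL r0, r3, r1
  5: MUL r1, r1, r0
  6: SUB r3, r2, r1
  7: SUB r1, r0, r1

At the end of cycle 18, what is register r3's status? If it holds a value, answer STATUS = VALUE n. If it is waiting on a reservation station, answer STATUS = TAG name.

c1: issue SUB r2<-Add1 | r0:1,r1:1,r2:Add1,r3:6
c2: issue MUL r2<-Mul1 | r0:1,r1:1,r2:Mul1,r3:6
c3: issue SUB r2<-Add2 | r0:1,r1:1,r2:Add2,r3:6
c4: CDB Add1=2; issue ADD r2<-Add1 | r0:1,r1:1,r2:Add1,r3:6
c5: issue MUL r0<-Mul2 | r0:Mul2,r1:1,r2:Add1,r3:6
c6: stall | r0:Mul2,r1:1,r2:Add1,r3:6
c7: CDB Add1=2; stall | r0:Mul2,r1:1,r2:2,r3:6
c8: stall | r0:Mul2,r1:1,r2:2,r3:6
c9: CDB Mul1=4; issue MUL r1<-Mul1 | r0:Mul2,r1:Mul1,r2:2,r3:6
c10: CDB Mul2=6; issue SUB r3<-Add1 | r0:6,r1:Mul1,r2:2,r3:Add1
c11: issue SUB r1<-Add3 | r0:6,r1:Add3,r2:2,r3:Add1
c12: CDB Add2=3 | r0:6,r1:Add3,r2:2,r3:Add1
c13: - | r0:6,r1:Add3,r2:2,r3:Add1
c14: - | r0:6,r1:Add3,r2:2,r3:Add1
c15: CDB Mul1=6 | r0:6,r1:Add3,r2:2,r3:Add1
c16: - | r0:6,r1:Add3,r2:2,r3:Add1
c17: - | r0:6,r1:Add3,r2:2,r3:Add1
c18: CDB Add1=-4 | r0:6,r1:Add3,r2:2,r3:-4

STATUS = VALUE -4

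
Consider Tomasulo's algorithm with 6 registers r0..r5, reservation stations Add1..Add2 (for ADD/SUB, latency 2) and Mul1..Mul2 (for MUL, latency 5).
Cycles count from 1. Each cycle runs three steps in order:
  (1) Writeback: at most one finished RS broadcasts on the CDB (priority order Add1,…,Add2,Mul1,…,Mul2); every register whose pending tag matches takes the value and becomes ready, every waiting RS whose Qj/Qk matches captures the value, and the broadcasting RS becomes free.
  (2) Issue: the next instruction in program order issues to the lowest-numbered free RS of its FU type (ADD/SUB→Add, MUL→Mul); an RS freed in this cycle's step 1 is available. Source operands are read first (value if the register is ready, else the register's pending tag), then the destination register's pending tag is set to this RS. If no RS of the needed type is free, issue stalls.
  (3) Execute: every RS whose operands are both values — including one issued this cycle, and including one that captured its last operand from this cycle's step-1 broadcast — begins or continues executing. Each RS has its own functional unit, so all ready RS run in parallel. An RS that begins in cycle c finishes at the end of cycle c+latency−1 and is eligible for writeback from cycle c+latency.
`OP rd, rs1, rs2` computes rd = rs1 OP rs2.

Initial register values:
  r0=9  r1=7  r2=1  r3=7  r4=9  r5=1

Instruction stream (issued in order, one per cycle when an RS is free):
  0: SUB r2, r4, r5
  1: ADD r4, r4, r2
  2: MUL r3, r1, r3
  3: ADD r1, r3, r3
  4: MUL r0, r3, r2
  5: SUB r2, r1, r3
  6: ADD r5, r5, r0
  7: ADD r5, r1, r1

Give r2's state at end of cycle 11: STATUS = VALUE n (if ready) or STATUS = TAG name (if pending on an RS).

  c1: issue SUB r2<-Add1  regs: r0:9,r1:7,r2:Add1,r3:7,r4:9,r5:1
  c2: issue ADD r4<-Add2  regs: r0:9,r1:7,r2:Add1,r3:7,r4:Add2,r5:1
  c3: CDB Add1=8; issue MUL r3<-Mul1  regs: r0:9,r1:7,r2:8,r3:Mul1,r4:Add2,r5:1
  c4: issue ADD r1<-Add1  regs: r0:9,r1:Add1,r2:8,r3:Mul1,r4:Add2,r5:1
  c5: CDB Add2=17; issue MUL r0<-Mul2  regs: r0:Mul2,r1:Add1,r2:8,r3:Mul1,r4:17,r5:1
  c6: issue SUB r2<-Add2  regs: r0:Mul2,r1:Add1,r2:Add2,r3:Mul1,r4:17,r5:1
  c7: stall  regs: r0:Mul2,r1:Add1,r2:Add2,r3:Mul1,r4:17,r5:1
  c8: CDB Mul1=49; stall  regs: r0:Mul2,r1:Add1,r2:Add2,r3:49,r4:17,r5:1
  c9: stall  regs: r0:Mul2,r1:Add1,r2:Add2,r3:49,r4:17,r5:1
  c10: CDB Add1=98; issue ADD r5<-Add1  regs: r0:Mul2,r1:98,r2:Add2,r3:49,r4:17,r5:Add1
  c11: stall  regs: r0:Mul2,r1:98,r2:Add2,r3:49,r4:17,r5:Add1

STATUS = TAG Add2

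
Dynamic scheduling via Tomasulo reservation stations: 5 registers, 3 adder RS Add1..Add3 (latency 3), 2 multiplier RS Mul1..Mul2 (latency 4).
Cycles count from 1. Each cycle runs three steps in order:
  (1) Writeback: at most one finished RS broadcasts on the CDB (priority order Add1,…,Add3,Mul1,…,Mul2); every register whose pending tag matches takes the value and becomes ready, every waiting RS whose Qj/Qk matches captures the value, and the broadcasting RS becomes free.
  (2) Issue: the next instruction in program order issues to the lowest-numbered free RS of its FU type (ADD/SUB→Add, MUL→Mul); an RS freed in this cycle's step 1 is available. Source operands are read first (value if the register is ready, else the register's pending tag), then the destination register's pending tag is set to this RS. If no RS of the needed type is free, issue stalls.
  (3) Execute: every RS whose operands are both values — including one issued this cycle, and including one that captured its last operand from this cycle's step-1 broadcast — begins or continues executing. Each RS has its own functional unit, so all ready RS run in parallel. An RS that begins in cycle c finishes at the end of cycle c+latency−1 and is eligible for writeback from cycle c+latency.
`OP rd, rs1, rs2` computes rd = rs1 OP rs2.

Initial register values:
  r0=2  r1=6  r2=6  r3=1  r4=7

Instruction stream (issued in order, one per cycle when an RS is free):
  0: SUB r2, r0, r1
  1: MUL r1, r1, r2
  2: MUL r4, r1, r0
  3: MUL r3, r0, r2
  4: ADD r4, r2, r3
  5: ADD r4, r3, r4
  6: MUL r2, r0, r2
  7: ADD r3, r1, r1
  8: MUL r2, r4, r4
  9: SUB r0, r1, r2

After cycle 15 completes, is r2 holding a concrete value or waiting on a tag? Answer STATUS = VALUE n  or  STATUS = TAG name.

STATUS = TAG Mul2

c1: issue SUB r2<-Add1 | r0:2,r1:6,r2:Add1,r3:1,r4:7
c2: issue MUL r1<-Mul1 | r0:2,r1:Mul1,r2:Add1,r3:1,r4:7
c3: issue MUL r4<-Mul2 | r0:2,r1:Mul1,r2:Add1,r3:1,r4:Mul2
c4: CDB Add1=-4; stall | r0:2,r1:Mul1,r2:-4,r3:1,r4:Mul2
c5: stall | r0:2,r1:Mul1,r2:-4,r3:1,r4:Mul2
c6: stall | r0:2,r1:Mul1,r2:-4,r3:1,r4:Mul2
c7: stall | r0:2,r1:Mul1,r2:-4,r3:1,r4:Mul2
c8: CDB Mul1=-24; issue MUL r3<-Mul1 | r0:2,r1:-24,r2:-4,r3:Mul1,r4:Mul2
c9: issue ADD r4<-Add1 | r0:2,r1:-24,r2:-4,r3:Mul1,r4:Add1
c10: issue ADD r4<-Add2 | r0:2,r1:-24,r2:-4,r3:Mul1,r4:Add2
c11: stall | r0:2,r1:-24,r2:-4,r3:Mul1,r4:Add2
c12: CDB Mul1=-8; issue MUL r2<-Mul1 | r0:2,r1:-24,r2:Mul1,r3:-8,r4:Add2
c13: CDB Mul2=-48; issue ADD r3<-Add3 | r0:2,r1:-24,r2:Mul1,r3:Add3,r4:Add2
c14: issue MUL r2<-Mul2 | r0:2,r1:-24,r2:Mul2,r3:Add3,r4:Add2
c15: CDB Add1=-12; issue SUB r0<-Add1 | r0:Add1,r1:-24,r2:Mul2,r3:Add3,r4:Add2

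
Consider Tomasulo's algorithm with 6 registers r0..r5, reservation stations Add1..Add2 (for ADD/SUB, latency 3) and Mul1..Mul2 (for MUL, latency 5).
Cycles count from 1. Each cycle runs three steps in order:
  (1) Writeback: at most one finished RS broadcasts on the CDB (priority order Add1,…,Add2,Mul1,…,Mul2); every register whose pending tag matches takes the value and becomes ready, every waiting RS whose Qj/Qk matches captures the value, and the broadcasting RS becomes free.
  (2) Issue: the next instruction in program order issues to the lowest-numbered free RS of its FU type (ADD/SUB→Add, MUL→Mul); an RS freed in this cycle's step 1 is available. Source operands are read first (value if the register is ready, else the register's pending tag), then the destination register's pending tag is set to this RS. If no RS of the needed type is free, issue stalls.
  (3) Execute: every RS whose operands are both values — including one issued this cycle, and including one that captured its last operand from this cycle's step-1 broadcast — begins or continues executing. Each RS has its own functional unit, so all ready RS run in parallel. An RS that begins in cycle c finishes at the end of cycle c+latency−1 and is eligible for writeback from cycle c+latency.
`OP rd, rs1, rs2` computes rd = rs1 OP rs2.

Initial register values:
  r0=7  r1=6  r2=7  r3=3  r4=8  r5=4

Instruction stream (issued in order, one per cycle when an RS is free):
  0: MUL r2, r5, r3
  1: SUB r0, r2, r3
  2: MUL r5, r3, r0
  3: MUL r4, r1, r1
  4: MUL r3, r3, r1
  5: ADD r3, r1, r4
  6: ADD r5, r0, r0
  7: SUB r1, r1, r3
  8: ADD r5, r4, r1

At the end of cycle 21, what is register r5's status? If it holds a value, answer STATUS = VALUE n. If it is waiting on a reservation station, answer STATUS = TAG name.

cycle 1: issue MUL r2<-Mul1 // r0:7,r1:6,r2:Mul1,r3:3,r4:8,r5:4
cycle 2: issue SUB r0<-Add1 // r0:Add1,r1:6,r2:Mul1,r3:3,r4:8,r5:4
cycle 3: issue MUL r5<-Mul2 // r0:Add1,r1:6,r2:Mul1,r3:3,r4:8,r5:Mul2
cycle 4: stall // r0:Add1,r1:6,r2:Mul1,r3:3,r4:8,r5:Mul2
cycle 5: stall // r0:Add1,r1:6,r2:Mul1,r3:3,r4:8,r5:Mul2
cycle 6: CDB Mul1=12; issue MUL r4<-Mul1 // r0:Add1,r1:6,r2:12,r3:3,r4:Mul1,r5:Mul2
cycle 7: stall // r0:Add1,r1:6,r2:12,r3:3,r4:Mul1,r5:Mul2
cycle 8: stall // r0:Add1,r1:6,r2:12,r3:3,r4:Mul1,r5:Mul2
cycle 9: CDB Add1=9; stall // r0:9,r1:6,r2:12,r3:3,r4:Mul1,r5:Mul2
cycle 10: stall // r0:9,r1:6,r2:12,r3:3,r4:Mul1,r5:Mul2
cycle 11: CDB Mul1=36; issue MUL r3<-Mul1 // r0:9,r1:6,r2:12,r3:Mul1,r4:36,r5:Mul2
cycle 12: issue ADD r3<-Add1 // r0:9,r1:6,r2:12,r3:Add1,r4:36,r5:Mul2
cycle 13: issue ADD r5<-Add2 // r0:9,r1:6,r2:12,r3:Add1,r4:36,r5:Add2
cycle 14: CDB Mul2=27; stall // r0:9,r1:6,r2:12,r3:Add1,r4:36,r5:Add2
cycle 15: CDB Add1=42; issue SUB r1<-Add1 // r0:9,r1:Add1,r2:12,r3:42,r4:36,r5:Add2
cycle 16: CDB Add2=18; issue ADD r5<-Add2 // r0:9,r1:Add1,r2:12,r3:42,r4:36,r5:Add2
cycle 17: CDB Mul1=18 // r0:9,r1:Add1,r2:12,r3:42,r4:36,r5:Add2
cycle 18: CDB Add1=-36 // r0:9,r1:-36,r2:12,r3:42,r4:36,r5:Add2
cycle 19: - // r0:9,r1:-36,r2:12,r3:42,r4:36,r5:Add2
cycle 20: - // r0:9,r1:-36,r2:12,r3:42,r4:36,r5:Add2
cycle 21: CDB Add2=0 // r0:9,r1:-36,r2:12,r3:42,r4:36,r5:0

STATUS = VALUE 0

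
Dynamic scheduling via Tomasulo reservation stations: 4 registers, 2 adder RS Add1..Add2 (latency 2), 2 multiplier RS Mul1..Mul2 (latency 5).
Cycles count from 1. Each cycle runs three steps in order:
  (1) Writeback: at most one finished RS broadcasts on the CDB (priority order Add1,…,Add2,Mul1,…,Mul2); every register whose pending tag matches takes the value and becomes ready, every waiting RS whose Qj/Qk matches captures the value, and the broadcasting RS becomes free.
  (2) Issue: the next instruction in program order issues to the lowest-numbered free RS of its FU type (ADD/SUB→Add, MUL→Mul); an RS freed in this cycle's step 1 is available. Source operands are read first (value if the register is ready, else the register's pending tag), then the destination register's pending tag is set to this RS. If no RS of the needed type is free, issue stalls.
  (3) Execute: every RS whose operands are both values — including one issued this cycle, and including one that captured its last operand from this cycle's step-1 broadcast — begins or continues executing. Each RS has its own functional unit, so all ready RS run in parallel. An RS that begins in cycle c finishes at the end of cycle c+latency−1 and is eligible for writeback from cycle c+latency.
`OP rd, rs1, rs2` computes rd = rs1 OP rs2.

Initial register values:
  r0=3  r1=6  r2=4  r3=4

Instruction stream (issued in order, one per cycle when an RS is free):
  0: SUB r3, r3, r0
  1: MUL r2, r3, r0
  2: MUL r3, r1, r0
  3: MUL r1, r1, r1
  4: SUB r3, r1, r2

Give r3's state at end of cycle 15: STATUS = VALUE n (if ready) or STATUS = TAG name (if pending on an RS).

c1: issue SUB r3<-Add1 | r0:3,r1:6,r2:4,r3:Add1
c2: issue MUL r2<-Mul1 | r0:3,r1:6,r2:Mul1,r3:Add1
c3: CDB Add1=1; issue MUL r3<-Mul2 | r0:3,r1:6,r2:Mul1,r3:Mul2
c4: stall | r0:3,r1:6,r2:Mul1,r3:Mul2
c5: stall | r0:3,r1:6,r2:Mul1,r3:Mul2
c6: stall | r0:3,r1:6,r2:Mul1,r3:Mul2
c7: stall | r0:3,r1:6,r2:Mul1,r3:Mul2
c8: CDB Mul1=3; issue MUL r1<-Mul1 | r0:3,r1:Mul1,r2:3,r3:Mul2
c9: CDB Mul2=18; issue SUB r3<-Add1 | r0:3,r1:Mul1,r2:3,r3:Add1
c10: - | r0:3,r1:Mul1,r2:3,r3:Add1
c11: - | r0:3,r1:Mul1,r2:3,r3:Add1
c12: - | r0:3,r1:Mul1,r2:3,r3:Add1
c13: CDB Mul1=36 | r0:3,r1:36,r2:3,r3:Add1
c14: - | r0:3,r1:36,r2:3,r3:Add1
c15: CDB Add1=33 | r0:3,r1:36,r2:3,r3:33

STATUS = VALUE 33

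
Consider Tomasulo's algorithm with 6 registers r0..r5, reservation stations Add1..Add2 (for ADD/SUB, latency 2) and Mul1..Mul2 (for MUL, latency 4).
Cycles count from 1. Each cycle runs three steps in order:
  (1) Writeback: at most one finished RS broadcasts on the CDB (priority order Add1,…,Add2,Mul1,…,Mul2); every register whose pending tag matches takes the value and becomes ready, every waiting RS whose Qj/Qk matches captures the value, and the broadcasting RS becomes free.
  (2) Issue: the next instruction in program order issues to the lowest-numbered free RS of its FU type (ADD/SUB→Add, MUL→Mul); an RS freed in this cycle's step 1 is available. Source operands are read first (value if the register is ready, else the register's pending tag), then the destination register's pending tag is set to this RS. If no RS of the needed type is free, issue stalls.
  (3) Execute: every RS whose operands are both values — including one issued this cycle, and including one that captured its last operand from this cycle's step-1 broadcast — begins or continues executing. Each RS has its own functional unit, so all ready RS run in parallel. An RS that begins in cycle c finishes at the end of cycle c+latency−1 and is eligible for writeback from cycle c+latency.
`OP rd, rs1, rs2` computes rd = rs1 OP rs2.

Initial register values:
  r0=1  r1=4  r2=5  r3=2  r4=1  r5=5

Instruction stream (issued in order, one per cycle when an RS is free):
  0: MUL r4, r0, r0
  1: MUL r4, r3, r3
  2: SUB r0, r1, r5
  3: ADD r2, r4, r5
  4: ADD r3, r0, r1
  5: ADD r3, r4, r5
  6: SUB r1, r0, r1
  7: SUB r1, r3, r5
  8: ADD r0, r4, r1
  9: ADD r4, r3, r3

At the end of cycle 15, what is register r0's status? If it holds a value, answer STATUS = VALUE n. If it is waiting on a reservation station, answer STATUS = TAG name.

STATUS = VALUE 8

cycle 1: issue MUL r4<-Mul1 // r0:1,r1:4,r2:5,r3:2,r4:Mul1,r5:5
cycle 2: issue MUL r4<-Mul2 // r0:1,r1:4,r2:5,r3:2,r4:Mul2,r5:5
cycle 3: issue SUB r0<-Add1 // r0:Add1,r1:4,r2:5,r3:2,r4:Mul2,r5:5
cycle 4: issue ADD r2<-Add2 // r0:Add1,r1:4,r2:Add2,r3:2,r4:Mul2,r5:5
cycle 5: CDB Add1=-1; issue ADD r3<-Add1 // r0:-1,r1:4,r2:Add2,r3:Add1,r4:Mul2,r5:5
cycle 6: CDB Mul1=1; stall // r0:-1,r1:4,r2:Add2,r3:Add1,r4:Mul2,r5:5
cycle 7: CDB Add1=3; issue ADD r3<-Add1 // r0:-1,r1:4,r2:Add2,r3:Add1,r4:Mul2,r5:5
cycle 8: CDB Mul2=4; stall // r0:-1,r1:4,r2:Add2,r3:Add1,r4:4,r5:5
cycle 9: stall // r0:-1,r1:4,r2:Add2,r3:Add1,r4:4,r5:5
cycle 10: CDB Add1=9; issue SUB r1<-Add1 // r0:-1,r1:Add1,r2:Add2,r3:9,r4:4,r5:5
cycle 11: CDB Add2=9; issue SUB r1<-Add2 // r0:-1,r1:Add2,r2:9,r3:9,r4:4,r5:5
cycle 12: CDB Add1=-5; issue ADD r0<-Add1 // r0:Add1,r1:Add2,r2:9,r3:9,r4:4,r5:5
cycle 13: CDB Add2=4; issue ADD r4<-Add2 // r0:Add1,r1:4,r2:9,r3:9,r4:Add2,r5:5
cycle 14: - // r0:Add1,r1:4,r2:9,r3:9,r4:Add2,r5:5
cycle 15: CDB Add1=8 // r0:8,r1:4,r2:9,r3:9,r4:Add2,r5:5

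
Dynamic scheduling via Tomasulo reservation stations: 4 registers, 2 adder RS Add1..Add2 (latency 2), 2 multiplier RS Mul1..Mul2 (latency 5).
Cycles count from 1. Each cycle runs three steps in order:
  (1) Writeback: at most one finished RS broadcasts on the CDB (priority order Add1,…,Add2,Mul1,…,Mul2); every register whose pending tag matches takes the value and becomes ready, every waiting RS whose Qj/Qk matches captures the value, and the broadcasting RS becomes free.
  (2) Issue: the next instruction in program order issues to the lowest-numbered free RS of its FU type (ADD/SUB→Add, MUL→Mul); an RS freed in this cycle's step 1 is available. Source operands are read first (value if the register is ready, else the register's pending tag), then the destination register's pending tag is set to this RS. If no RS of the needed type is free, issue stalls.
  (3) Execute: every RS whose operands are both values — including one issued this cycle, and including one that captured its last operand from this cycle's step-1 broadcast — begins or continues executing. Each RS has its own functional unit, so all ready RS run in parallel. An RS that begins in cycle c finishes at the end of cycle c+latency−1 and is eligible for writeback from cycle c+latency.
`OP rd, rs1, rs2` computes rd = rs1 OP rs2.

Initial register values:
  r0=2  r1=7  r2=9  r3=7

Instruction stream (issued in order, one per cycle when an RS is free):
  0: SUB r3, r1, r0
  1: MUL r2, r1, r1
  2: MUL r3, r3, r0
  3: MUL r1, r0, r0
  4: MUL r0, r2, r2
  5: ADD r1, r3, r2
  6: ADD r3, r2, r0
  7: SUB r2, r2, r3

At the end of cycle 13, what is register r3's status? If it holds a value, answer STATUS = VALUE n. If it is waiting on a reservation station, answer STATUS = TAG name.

c1: issue SUB r3<-Add1 | r0:2,r1:7,r2:9,r3:Add1
c2: issue MUL r2<-Mul1 | r0:2,r1:7,r2:Mul1,r3:Add1
c3: CDB Add1=5; issue MUL r3<-Mul2 | r0:2,r1:7,r2:Mul1,r3:Mul2
c4: stall | r0:2,r1:7,r2:Mul1,r3:Mul2
c5: stall | r0:2,r1:7,r2:Mul1,r3:Mul2
c6: stall | r0:2,r1:7,r2:Mul1,r3:Mul2
c7: CDB Mul1=49; issue MUL r1<-Mul1 | r0:2,r1:Mul1,r2:49,r3:Mul2
c8: CDB Mul2=10; issue MUL r0<-Mul2 | r0:Mul2,r1:Mul1,r2:49,r3:10
c9: issue ADD r1<-Add1 | r0:Mul2,r1:Add1,r2:49,r3:10
c10: issue ADD r3<-Add2 | r0:Mul2,r1:Add1,r2:49,r3:Add2
c11: CDB Add1=59; issue SUB r2<-Add1 | r0:Mul2,r1:59,r2:Add1,r3:Add2
c12: CDB Mul1=4 | r0:Mul2,r1:59,r2:Add1,r3:Add2
c13: CDB Mul2=2401 | r0:2401,r1:59,r2:Add1,r3:Add2

STATUS = TAG Add2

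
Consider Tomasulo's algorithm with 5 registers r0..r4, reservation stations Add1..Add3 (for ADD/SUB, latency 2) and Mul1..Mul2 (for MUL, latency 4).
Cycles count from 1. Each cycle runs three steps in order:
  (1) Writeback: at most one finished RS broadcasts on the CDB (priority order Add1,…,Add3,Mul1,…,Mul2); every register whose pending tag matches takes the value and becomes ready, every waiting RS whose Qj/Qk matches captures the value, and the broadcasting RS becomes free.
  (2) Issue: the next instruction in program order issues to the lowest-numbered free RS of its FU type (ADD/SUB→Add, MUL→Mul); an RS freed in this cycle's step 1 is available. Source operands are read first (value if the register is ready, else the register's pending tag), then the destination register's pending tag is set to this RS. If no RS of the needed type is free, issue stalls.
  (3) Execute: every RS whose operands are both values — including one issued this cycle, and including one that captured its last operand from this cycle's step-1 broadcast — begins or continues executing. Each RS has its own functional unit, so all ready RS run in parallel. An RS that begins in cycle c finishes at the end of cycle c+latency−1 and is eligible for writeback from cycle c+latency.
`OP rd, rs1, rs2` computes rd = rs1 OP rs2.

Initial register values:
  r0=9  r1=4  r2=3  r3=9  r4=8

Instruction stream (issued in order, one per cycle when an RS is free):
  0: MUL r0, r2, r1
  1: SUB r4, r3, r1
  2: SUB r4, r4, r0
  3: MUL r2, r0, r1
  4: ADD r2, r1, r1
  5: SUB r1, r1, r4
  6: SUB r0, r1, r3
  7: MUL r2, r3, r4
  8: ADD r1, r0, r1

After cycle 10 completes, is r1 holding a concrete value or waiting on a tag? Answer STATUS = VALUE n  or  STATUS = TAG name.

c1: issue MUL r0<-Mul1 | r0:Mul1,r1:4,r2:3,r3:9,r4:8
c2: issue SUB r4<-Add1 | r0:Mul1,r1:4,r2:3,r3:9,r4:Add1
c3: issue SUB r4<-Add2 | r0:Mul1,r1:4,r2:3,r3:9,r4:Add2
c4: CDB Add1=5; issue MUL r2<-Mul2 | r0:Mul1,r1:4,r2:Mul2,r3:9,r4:Add2
c5: CDB Mul1=12; issue ADD r2<-Add1 | r0:12,r1:4,r2:Add1,r3:9,r4:Add2
c6: issue SUB r1<-Add3 | r0:12,r1:Add3,r2:Add1,r3:9,r4:Add2
c7: CDB Add1=8; issue SUB r0<-Add1 | r0:Add1,r1:Add3,r2:8,r3:9,r4:Add2
c8: CDB Add2=-7; issue MUL r2<-Mul1 | r0:Add1,r1:Add3,r2:Mul1,r3:9,r4:-7
c9: CDB Mul2=48; issue ADD r1<-Add2 | r0:Add1,r1:Add2,r2:Mul1,r3:9,r4:-7
c10: CDB Add3=11 | r0:Add1,r1:Add2,r2:Mul1,r3:9,r4:-7

STATUS = TAG Add2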